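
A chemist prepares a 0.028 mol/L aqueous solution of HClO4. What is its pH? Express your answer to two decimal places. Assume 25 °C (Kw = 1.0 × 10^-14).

HClO4 is a strong acid and dissociates completely, so [H+] = 0.028 M.
pH = -log(0.028) = 1.55

pH = 1.55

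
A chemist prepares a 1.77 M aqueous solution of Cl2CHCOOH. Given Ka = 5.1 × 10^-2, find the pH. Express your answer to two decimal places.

Cl2CHCOOH ⇌ Cl2CHCOO- + H+
From the ICE table, Ka = [H+]²/(1.77 − [H+]) = 5.1 × 10^-2.
The 5% rule fails; solving [H+]² + Ka·[H+] − Ka·C₀ = 0 exactly:
[H+] = (−Ka + √(Ka² + 4·Ka·C₀))/2 = 2.76 × 10^-1 M
pH = −log(2.76 × 10^-1) = 0.56

pH = 0.56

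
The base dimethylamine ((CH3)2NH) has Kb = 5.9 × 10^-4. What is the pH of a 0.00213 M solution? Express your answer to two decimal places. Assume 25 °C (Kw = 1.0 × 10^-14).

(CH3)2NH + H2O ⇌ (CH3)2NH2+ + OH-
From the ICE table, Kb = [OH-]²/(0.00213 − [OH-]) = 5.9 × 10^-4.
[OH-] is not negligible relative to C₀; solve [OH-]² + 0.00059·[OH-] − 1.26e-06 = 0.
[OH-] = (−Kb + √(Kb² + 4·Kb·C₀))/2 = 8.64 × 10^-4 M
pOH = 3.06, so pH = 14.00 − pOH = 10.94

pH = 10.94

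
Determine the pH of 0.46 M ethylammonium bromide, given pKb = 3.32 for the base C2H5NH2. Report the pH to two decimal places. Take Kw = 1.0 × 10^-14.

pH = 5.51

C2H5NH3+ is the conjugate acid of the weak base C2H5NH2.
Kb = 10^(−3.32) = 4.79 × 10^-4
Ka = Kw/Kb = 1.0×10^-14 / 4.79 × 10^-4 = 2.09 × 10^-11
Ka = [H+]²/(0.46 − [H+]) = 2.09 × 10^-11
Assume [H+] ≪ 0.46: [H+] ≈ √(2.09 × 10^-11 × 0.46) = 3.10 × 10^-6 M
Check: 0.00067% ionized — well under 5%, approximation valid.
pH = −log[H+] = −log(3.10 × 10^-6) = 5.51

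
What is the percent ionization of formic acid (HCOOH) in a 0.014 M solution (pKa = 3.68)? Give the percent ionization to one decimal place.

11.5%

HCOOH ⇌ HCOO- + H+; let x = [H+] at equilibrium.
Ka = 10^(−3.68) = 2.09 × 10^-4
Ka = x²/(C₀ − x); solving the quadratic gives x = 1.61 × 10^-3 M.
% ionization = x/C₀ × 100% = 1.61 × 10^-3/0.014 × 100% = 11.5%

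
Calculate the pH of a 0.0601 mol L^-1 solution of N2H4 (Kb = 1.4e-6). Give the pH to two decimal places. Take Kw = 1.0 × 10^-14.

N2H4 + H2O ⇌ N2H5+ + OH-
From the ICE table, Kb = [OH-]²/(0.0601 − [OH-]) = 1.4 × 10^-6.
Since Kb ≪ C₀, [OH-] ≈ √(Kb·C₀) = 2.90 × 10^-4 M.
([OH-]/C₀ = 0.48% < 5%, so the approximation holds.)
pOH = 3.54, so pH = 14.00 − pOH = 10.46

pH = 10.46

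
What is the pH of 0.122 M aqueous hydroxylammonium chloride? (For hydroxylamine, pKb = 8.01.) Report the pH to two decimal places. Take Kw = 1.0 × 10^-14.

NH3OH+ is the conjugate acid of the weak base NH2OH.
Kb = 10^(−8.01) = 9.77 × 10^-9
Ka = Kw/Kb = 1.0×10^-14 / 9.77 × 10^-9 = 1.02 × 10^-6
Let x = [H+] at equilibrium. Ka = x²/(0.122 − x).
Since Ka ≪ C₀, x ≈ √(Ka·C₀) = 3.53 × 10^-4 M.
pH = −log(3.53 × 10^-4) = 3.45

pH = 3.45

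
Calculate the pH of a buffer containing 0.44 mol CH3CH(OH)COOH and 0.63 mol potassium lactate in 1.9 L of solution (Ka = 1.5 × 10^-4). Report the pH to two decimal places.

pH = 3.98

pKa = −log(1.5 × 10^-4) = 3.824
Henderson–Hasselbalch: pH = pKa + log([CH3CH(OH)COO-]/[CH3CH(OH)COOH]) = 3.824 + log(0.63/0.44)
pH = 3.824 + (+0.156) = 3.98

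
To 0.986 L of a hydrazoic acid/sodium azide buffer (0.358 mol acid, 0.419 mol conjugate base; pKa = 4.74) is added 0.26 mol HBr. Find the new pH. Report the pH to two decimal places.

After neutralization: n(HN3) = 0.618 mol, n(N3-) = 0.159 mol.
Henderson–Hasselbalch with mole ratio 0.159/0.618: pH = 4.74 + (-0.590)

pH = 4.15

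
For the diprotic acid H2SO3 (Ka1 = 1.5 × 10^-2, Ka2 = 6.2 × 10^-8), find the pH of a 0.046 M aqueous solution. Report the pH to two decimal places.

pH = 1.70

Ka1 ≫ Ka2, so treat the first dissociation as the only significant source of H+.
Ka1 = x²/(0.046 − x) = 1.5 × 10^-2
Solving the quadratic: x = (−Ka1 + √(Ka1² + 4·Ka1·C₀))/2 = 1.98 × 10^-2 M
pH = −log(1.98 × 10^-2) = 1.70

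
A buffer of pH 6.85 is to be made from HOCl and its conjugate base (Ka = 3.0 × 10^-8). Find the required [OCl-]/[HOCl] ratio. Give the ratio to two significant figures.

pKa = -log(3.0 × 10^-8) = 7.523
pH = pKa + log(r) ⇒ log(r) = 6.85 − 7.523 = -0.673
r = [OCl-]/[HOCl] = 10^(-0.673) = 0.212

ratio = 0.21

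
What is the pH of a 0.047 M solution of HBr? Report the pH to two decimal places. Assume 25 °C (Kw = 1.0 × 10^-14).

HBr is a strong acid and dissociates completely, so [H+] = 0.047 M.
pH = -log(0.047) = 1.33

pH = 1.33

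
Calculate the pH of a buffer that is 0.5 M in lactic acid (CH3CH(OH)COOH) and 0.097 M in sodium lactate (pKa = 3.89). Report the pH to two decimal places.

pH = 3.18

Henderson–Hasselbalch: pH = pKa + log([CH3CH(OH)COO-]/[CH3CH(OH)COOH]) = 3.89 + log(0.097/0.5)
pH = 3.89 + (-0.712) = 3.18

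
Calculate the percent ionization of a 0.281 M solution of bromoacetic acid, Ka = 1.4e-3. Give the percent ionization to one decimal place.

BrCH2COOH ⇌ BrCH2COO- + H+; let x = [H+] at equilibrium.
Solve x² + 0.0014x − 0.000393 = 0 → x = 1.91 × 10^-2 M
% ionization = x/C₀ × 100% = 1.91 × 10^-2/0.281 × 100% = 6.8%

6.8%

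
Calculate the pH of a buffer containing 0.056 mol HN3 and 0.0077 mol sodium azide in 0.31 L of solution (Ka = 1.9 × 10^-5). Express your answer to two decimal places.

pH = 3.86

pKa = −log(1.9 × 10^-5) = 4.721
Henderson–Hasselbalch: pH = pKa + log([N3-]/[HN3]) = 4.721 + log(0.0077/0.056)
pH = 4.721 + (-0.862) = 3.86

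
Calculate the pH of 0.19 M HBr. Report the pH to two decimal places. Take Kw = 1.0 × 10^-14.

HBr is a strong acid and dissociates completely, so [H+] = 0.19 M.
pH = -log(0.19) = 0.72

pH = 0.72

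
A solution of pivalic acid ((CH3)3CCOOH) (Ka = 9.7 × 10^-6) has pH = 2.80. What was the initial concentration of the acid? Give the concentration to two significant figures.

C₀ = 2.6 × 10^-1 M

[H+] = 10^(-2.80) = 1.58 × 10^-3 M = x
Ka = x²/(C₀ − x) ⇒ C₀ = x + x²/Ka
C₀ = 1.58 × 10^-3 + (1.58 × 10^-3)²/(9.7 × 10^-6) = 2.59 × 10^-1 M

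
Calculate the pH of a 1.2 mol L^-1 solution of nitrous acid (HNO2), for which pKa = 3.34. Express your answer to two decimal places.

HNO2 ⇌ NO2- + H+
Ka = 10^(−3.34) = 4.57 × 10^-4
Ka = x²/(1.2 − x) = 4.57 × 10^-4
Neglecting x in the denominator: x = √(4.57 × 10^-4 × 1.2) = 2.34 × 10^-2 M
pH = −log[H+] = −log(2.34 × 10^-2) = 1.63

pH = 1.63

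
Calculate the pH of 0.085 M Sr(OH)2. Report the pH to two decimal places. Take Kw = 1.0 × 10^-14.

Sr(OH)2 is a strong base (each formula unit releases 2 OH-); [OH-] = 0.17 M.
pOH = -log(0.17) = 0.77
pH = 14.00 - 0.77 = 13.23

pH = 13.23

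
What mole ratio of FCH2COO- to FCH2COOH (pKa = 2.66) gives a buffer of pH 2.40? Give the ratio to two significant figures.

pH = pKa + log(r) ⇒ log(r) = 2.40 − 2.66 = -0.26
r = [FCH2COO-]/[FCH2COOH] = 10^(-0.26) = 0.55

ratio = 0.55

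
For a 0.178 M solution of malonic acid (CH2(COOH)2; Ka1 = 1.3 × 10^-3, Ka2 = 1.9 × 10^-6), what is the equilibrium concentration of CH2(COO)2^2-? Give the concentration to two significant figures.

1.9 × 10^-6 M

First ionization gives [H+] ≈ [CH2(COOH)COO-] = 1.46 × 10^-2 M.
Second step: Ka2 = [H+][CH2(COO)2^2-]/[CH2(COOH)COO-] ≈ [CH2(COO)2^2-] (since [H+] ≈ [CH2(COOH)COO-]).
So [CH2(COO)2^2-] ≈ Ka2.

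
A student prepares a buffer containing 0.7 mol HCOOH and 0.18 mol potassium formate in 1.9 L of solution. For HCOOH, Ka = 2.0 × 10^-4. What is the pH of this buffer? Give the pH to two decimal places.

pKa = −log(2.0 × 10^-4) = 3.699
pH = pKa + log([A⁻]/[HA]) = 3.699 + log(0.18/0.7)
pH = 3.699 + (-0.590) = 3.11

pH = 3.11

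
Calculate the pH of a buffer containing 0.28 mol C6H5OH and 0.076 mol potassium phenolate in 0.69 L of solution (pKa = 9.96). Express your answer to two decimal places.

Using pH = pKa + log([base]/[acid]) with [base]/[acid] = 0.076/0.28:
pH = 9.96 + (-0.566) = 9.39

pH = 9.39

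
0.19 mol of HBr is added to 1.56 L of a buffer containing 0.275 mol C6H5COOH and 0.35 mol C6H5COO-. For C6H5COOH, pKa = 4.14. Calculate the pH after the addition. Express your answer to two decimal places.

After neutralization: n(C6H5COOH) = 0.465 mol, n(C6H5COO-) = 0.16 mol.
pH = pKa + log(n_C6H5COO-/n_C6H5COOH) = 4.14 + log(0.16/0.465) = 4.14 + (-0.463)

pH = 3.68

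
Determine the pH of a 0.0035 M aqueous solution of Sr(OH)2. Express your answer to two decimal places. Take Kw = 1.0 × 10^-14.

Sr(OH)2 is a strong base (each formula unit releases 2 OH-); [OH-] = 0.007 M.
pOH = -log(0.007) = 2.15
pH = 14.00 - 2.15 = 11.85

pH = 11.85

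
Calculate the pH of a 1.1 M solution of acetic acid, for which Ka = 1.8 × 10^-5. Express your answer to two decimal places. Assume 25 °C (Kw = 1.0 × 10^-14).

pH = 2.35

CH3COOH ⇌ CH3COO- + H+
Let x = [H+] at equilibrium. Ka = x²/(1.1 − x).
Neglecting x in the denominator: x = √(1.8 × 10^-5 × 1.1) = 4.45 × 10^-3 M
Check: 0.4% ionized — well under 5%, approximation valid.
pH = −log(4.45 × 10^-3) = 2.35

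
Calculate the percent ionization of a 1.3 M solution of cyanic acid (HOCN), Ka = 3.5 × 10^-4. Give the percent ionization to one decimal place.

1.6%

HOCN ⇌ OCN- + H+; let x = [H+] at equilibrium.
x ≈ √(Ka·C₀) = √(3.5 × 10^-4 × 1.3) = 2.13 × 10^-2 M
% ionization = x/C₀ × 100% = 2.13 × 10^-2/1.3 × 100% = 1.6%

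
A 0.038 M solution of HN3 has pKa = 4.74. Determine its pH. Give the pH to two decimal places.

HN3 ⇌ N3- + H+
Ka = 10^(−4.74) = 1.82 × 10^-5
From the ICE table, Ka = [H+]²/(0.038 − [H+]) = 1.82 × 10^-5.
Assume [H+] ≪ 0.038: [H+] ≈ √(1.82 × 10^-5 × 0.038) = 8.32 × 10^-4 M
([H+]/C₀ = 2.2% < 5%, so the approximation holds.)
pH = −log[H+] = −log(8.32 × 10^-4) = 3.08

pH = 3.08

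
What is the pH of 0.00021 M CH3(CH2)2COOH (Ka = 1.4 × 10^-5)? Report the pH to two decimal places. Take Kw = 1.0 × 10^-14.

CH3(CH2)2COOH ⇌ CH3(CH2)2COO- + H+
Ka = x²/(0.00021 − x) = 1.4 × 10^-5
Here C₀/Ka ≈ 15, so the small-x approximation fails. Use the quadratic:
x = (−Ka + √(Ka² + 4·Ka·C₀))/2 = 4.77 × 10^-5 M
pH = −log(4.77 × 10^-5) = 4.32

pH = 4.32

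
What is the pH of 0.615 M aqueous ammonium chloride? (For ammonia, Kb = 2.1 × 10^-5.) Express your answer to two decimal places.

pH = 4.77

NH4+ is the conjugate acid of the weak base NH3.
Ka = Kw/Kb = 1.0×10^-14 / 2.1 × 10^-5 = 4.76 × 10^-10
Ka = x²/(0.615 − x) = 4.76 × 10^-10
Neglecting x in the denominator: x = √(4.76 × 10^-10 × 0.615) = 1.71 × 10^-5 M
pH = −log[H+] = −log(1.71 × 10^-5) = 4.77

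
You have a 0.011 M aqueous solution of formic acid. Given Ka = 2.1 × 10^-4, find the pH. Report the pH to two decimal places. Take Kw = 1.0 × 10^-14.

pH = 2.85

HCOOH ⇌ HCOO- + H+
Ka = x²/(0.011 − x) = 2.1 × 10^-4
Here C₀/Ka ≈ 52.4, so the small-x approximation fails. Use the quadratic:
x = (−Ka + √(Ka² + 4·Ka·C₀))/2 = 1.42 × 10^-3 M
pH = −log[H+] = −log(1.42 × 10^-3) = 2.85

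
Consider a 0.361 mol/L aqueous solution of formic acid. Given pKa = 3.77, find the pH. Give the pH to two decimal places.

pH = 2.11

HCOOH ⇌ HCOO- + H+
Ka = 10^(−3.77) = 1.70 × 10^-4
From the ICE table, Ka = x²/(0.361 − x) = 1.70 × 10^-4.
Assume x ≪ 0.361: x ≈ √(1.70 × 10^-4 × 0.361) = 7.83 × 10^-3 M
Check: 2.2% ionized — well under 5%, approximation valid.
pH = −log[H+] = −log(7.83 × 10^-3) = 2.11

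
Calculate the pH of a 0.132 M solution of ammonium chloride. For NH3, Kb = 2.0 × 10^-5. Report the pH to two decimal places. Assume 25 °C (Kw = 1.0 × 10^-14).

pH = 5.09

NH4+ is the conjugate acid of the weak base NH3.
Ka = Kw/Kb = 1.0×10^-14 / 2.0 × 10^-5 = 5.00 × 10^-10
Ka = [H+]²/(0.132 − [H+]) = 5.00 × 10^-10
Since Ka ≪ C₀, [H+] ≈ √(Ka·C₀) = 8.12 × 10^-6 M.
pH = −log(8.12 × 10^-6) = 5.09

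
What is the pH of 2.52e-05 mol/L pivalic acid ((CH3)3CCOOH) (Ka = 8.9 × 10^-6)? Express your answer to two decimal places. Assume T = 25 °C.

(CH3)3CCOOH ⇌ (CH3)3CCOO- + H+
Let x = [H+] at equilibrium. Ka = x²/(2.52e-05 − x).
The 5% rule fails; solving x² + Ka·x − Ka·C₀ = 0 exactly:
x = (−Ka + √(Ka² + 4·Ka·C₀))/2 = 1.12 × 10^-5 M
pH = −log[H+] = −log(1.12 × 10^-5) = 4.95

pH = 4.95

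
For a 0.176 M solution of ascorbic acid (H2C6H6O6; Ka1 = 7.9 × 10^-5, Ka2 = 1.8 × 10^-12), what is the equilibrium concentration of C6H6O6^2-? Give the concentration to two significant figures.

First ionization gives [H+] ≈ [HC6H6O6-] = 3.73 × 10^-3 M.
Second step: Ka2 = [H+][C6H6O6^2-]/[HC6H6O6-] ≈ [C6H6O6^2-] (since [H+] ≈ [HC6H6O6-]).
So [C6H6O6^2-] ≈ Ka2.

1.8 × 10^-12 M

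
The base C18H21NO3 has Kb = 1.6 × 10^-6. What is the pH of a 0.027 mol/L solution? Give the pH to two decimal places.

pH = 10.32

C18H21NO3 + H2O ⇌ C18H22NO3+ + OH-
Kb = [OH-]²/(0.027 − [OH-]) = 1.6 × 10^-6
Neglecting [OH-] in the denominator: [OH-] = √(1.6 × 10^-6 × 0.027) = 2.08 × 10^-4 M
Check: 0.77% ionized — well under 5%, approximation valid.
pOH = −log(2.08 × 10^-4) = 3.68; pH = 14.00 − 3.68 = 10.32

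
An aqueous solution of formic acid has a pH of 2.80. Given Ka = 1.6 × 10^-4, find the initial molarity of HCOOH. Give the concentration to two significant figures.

[H+] = 10^(-2.80) = 1.58 × 10^-3 M = x
Ka = x²/(C₀ − x) ⇒ C₀ = x + x²/Ka
C₀ = 1.58 × 10^-3 + (1.58 × 10^-3)²/(1.6 × 10^-4) = 1.72 × 10^-2 M

C₀ = 1.7 × 10^-2 M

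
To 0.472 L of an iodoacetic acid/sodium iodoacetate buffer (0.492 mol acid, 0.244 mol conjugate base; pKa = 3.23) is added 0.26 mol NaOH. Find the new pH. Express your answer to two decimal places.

pH = 3.57

After neutralization: n(ICH2COOH) = 0.232 mol, n(ICH2COO-) = 0.504 mol.
Henderson–Hasselbalch with mole ratio 0.504/0.232: pH = 3.23 + (+0.337)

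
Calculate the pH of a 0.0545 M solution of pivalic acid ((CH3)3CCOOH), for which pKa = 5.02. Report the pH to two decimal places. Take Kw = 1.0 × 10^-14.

(CH3)3CCOOH ⇌ (CH3)3CCOO- + H+
Ka = 10^(−5.02) = 9.55 × 10^-6
Let x = [H+] at equilibrium. Ka = x²/(0.0545 − x).
Neglecting x in the denominator: x = √(9.55 × 10^-6 × 0.0545) = 7.21 × 10^-4 M
Check: 1.3% ionized — well under 5%, approximation valid.
pH = −log[H+] = −log(7.21 × 10^-4) = 3.14

pH = 3.14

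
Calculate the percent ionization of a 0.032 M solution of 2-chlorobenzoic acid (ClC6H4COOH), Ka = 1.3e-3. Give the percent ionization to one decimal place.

ClC6H4COOH ⇌ ClC6H4COO- + H+; let x = [H+] at equilibrium.
Solve x² + 0.0013x − 4.16e-05 = 0 → x = 5.83 × 10^-3 M
Fraction ionized = 5.83 × 10^-3 / 0.032 = 0.1822 → 18.2%

18.2%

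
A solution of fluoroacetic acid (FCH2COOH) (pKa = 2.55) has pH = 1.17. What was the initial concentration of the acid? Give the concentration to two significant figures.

C₀ = 1.7 M

[H+] = 10^(-1.17) = 6.76 × 10^-2 M = x
Ka = 10^(−2.55) = 2.82 × 10^-3
Ka = x²/(C₀ − x) ⇒ C₀ = x + x²/Ka
C₀ = 6.76 × 10^-2 + (6.76 × 10^-2)²/(2.82 × 10^-3) = 1.69 M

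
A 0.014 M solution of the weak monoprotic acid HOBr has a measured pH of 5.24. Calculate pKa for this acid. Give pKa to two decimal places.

[H+] = 10^(-5.24) = 5.75 × 10^-6 M
At equilibrium [HA] = 0.014 − 5.75 × 10^-6 = 1.40 × 10^-2 M
Ka = [H+][A-]/[HA] = (5.75 × 10^-6)² / 1.40 × 10^-2 = 2.36 × 10^-9
pKa = -log(2.36 × 10^-9) = 8.63

pKa = 8.63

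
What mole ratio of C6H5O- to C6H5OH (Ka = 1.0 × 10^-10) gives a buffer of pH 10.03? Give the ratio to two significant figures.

ratio = 1.1

pKa = -log(1.0 × 10^-10) = 10.000
pH = pKa + log(r) ⇒ log(r) = 10.03 − 10.000 = +0.030
r = [C6H5O-]/[C6H5OH] = 10^(+0.030) = 1.07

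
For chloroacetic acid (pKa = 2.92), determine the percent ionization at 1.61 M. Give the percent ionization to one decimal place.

2.7%

ClCH2COOH ⇌ ClCH2COO- + H+; let x = [H+] at equilibrium.
Ka = 10^(−2.92) = 1.20 × 10^-3
x ≈ √(Ka·C₀) = √(1.20 × 10^-3 × 1.61) = 4.40 × 10^-2 M
% ionization = x/C₀ × 100% = 4.40 × 10^-2/1.61 × 100% = 2.7%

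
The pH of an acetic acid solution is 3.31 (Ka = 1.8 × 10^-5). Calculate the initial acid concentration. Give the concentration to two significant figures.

C₀ = 1.4 × 10^-2 M

[H+] = 10^(-3.31) = 4.90 × 10^-4 M = x
Ka = x²/(C₀ − x) ⇒ C₀ = x + x²/Ka
C₀ = 4.90 × 10^-4 + (4.90 × 10^-4)²/(1.8 × 10^-5) = 1.38 × 10^-2 M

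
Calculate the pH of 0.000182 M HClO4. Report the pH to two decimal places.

HClO4 is a strong acid and dissociates completely, so [H+] = 0.000182 M.
pH = -log(0.000182) = 3.74

pH = 3.74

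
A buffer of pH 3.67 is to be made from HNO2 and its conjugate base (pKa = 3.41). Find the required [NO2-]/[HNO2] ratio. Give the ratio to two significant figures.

ratio = 1.8

pH = pKa + log(r) ⇒ log(r) = 3.67 − 3.41 = +0.26
r = [NO2-]/[HNO2] = 10^(+0.26) = 1.82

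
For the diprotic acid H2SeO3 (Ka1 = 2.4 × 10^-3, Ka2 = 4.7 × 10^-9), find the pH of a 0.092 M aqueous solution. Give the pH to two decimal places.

pH = 1.86

Ka1 ≫ Ka2, so treat the first dissociation as the only significant source of H+.
Ka1 = x²/(0.092 − x) = 2.4 × 10^-3
Solving the quadratic: x = (−Ka1 + √(Ka1² + 4·Ka1·C₀))/2 = 1.37 × 10^-2 M
pH = −log(1.37 × 10^-2) = 1.86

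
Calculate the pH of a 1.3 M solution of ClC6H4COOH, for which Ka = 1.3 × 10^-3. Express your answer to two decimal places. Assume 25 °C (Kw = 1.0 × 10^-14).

ClC6H4COOH ⇌ ClC6H4COO- + H+
Ka = [H+]²/(1.3 − [H+]) = 1.3 × 10^-3
Since Ka ≪ C₀, [H+] ≈ √(Ka·C₀) = 4.11 × 10^-2 M.
Check: 3.2% ionized — well under 5%, approximation valid.
pH = −log(4.11 × 10^-2) = 1.39

pH = 1.39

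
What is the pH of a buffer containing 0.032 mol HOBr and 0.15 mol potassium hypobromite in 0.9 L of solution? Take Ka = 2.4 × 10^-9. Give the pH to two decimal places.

pKa = −log(2.4 × 10^-9) = 8.620
Using pH = pKa + log([base]/[acid]) with [base]/[acid] = 0.15/0.032:
pH = 8.620 + (+0.671) = 9.29

pH = 9.29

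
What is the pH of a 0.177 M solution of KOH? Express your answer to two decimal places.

KOH is a strong base; [OH-] = 0.177 M.
pOH = -log(0.177) = 0.75
pH = 14.00 - 0.75 = 13.25

pH = 13.25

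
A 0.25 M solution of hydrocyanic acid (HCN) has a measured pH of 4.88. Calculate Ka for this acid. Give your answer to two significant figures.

[H+] = 10^(-4.88) = 1.32 × 10^-5 M
At equilibrium [HA] = 0.25 − 1.32 × 10^-5 = 2.50 × 10^-1 M
Ka = [H+][A-]/[HA] = (1.32 × 10^-5)² / 2.50 × 10^-1 = 7.0 × 10^-10

Ka = 7.0 × 10^-10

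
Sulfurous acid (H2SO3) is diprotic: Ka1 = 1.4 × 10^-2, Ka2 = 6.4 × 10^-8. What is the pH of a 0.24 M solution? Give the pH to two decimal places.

Ka1 ≫ Ka2, so treat the first dissociation as the only significant source of H+.
Ka1 = x²/(0.24 − x) = 1.4 × 10^-2
Solving the quadratic: x = (−Ka1 + √(Ka1² + 4·Ka1·C₀))/2 = 5.14 × 10^-2 M
pH = −log(5.14 × 10^-2) = 1.29

pH = 1.29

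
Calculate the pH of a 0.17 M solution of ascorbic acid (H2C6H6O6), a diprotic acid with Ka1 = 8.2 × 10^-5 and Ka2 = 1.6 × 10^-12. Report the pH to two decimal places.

Ka1 ≫ Ka2, so treat the first dissociation as the only significant source of H+.
Ka1 = x²/(0.17 − x) = 8.2 × 10^-5
x ≈ √(8.2 × 10^-5 × 0.17) = 3.73 × 10^-3 M
pH = −log(3.73 × 10^-3) = 2.43

pH = 2.43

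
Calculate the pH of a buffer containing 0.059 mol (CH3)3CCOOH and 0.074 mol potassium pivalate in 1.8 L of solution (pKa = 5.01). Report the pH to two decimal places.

Using pH = pKa + log([base]/[acid]) with [base]/[acid] = 0.074/0.059:
pH = 5.01 + (+0.098) = 5.11

pH = 5.11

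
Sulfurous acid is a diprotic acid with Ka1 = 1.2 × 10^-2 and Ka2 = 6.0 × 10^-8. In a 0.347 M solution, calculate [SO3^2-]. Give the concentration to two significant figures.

First ionization gives [H+] ≈ [HSO3-] = 5.88 × 10^-2 M.
Second step: Ka2 = [H+][SO3^2-]/[HSO3-] ≈ [SO3^2-] (since [H+] ≈ [HSO3-]).
So [SO3^2-] ≈ Ka2.

6.0 × 10^-8 M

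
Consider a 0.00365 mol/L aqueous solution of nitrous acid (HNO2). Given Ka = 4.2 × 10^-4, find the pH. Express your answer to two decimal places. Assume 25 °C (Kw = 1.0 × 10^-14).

pH = 2.98

HNO2 ⇌ NO2- + H+
From the ICE table, Ka = [H+]²/(0.00365 − [H+]) = 4.2 × 10^-4.
Here C₀/Ka ≈ 8.69, so the small-[H+] approximation fails. Use the quadratic:
[H+] = (−Ka + √(Ka² + 4·Ka·C₀))/2 = 1.05 × 10^-3 M
pH = −log(1.05 × 10^-3) = 2.98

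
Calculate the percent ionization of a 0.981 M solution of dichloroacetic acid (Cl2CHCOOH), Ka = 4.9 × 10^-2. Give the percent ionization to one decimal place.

20.0%

Cl2CHCOOH ⇌ Cl2CHCOO- + H+; let x = [H+] at equilibrium.
Solve x² + 0.049x − 0.0481 = 0 → x = 1.96 × 10^-1 M
% ionization = x/C₀ × 100% = 1.96 × 10^-1/0.981 × 100% = 20.0%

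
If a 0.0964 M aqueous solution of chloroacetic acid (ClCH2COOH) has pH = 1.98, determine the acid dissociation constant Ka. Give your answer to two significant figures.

Ka = 1.3 × 10^-3

[H+] = 10^(-1.98) = 1.05 × 10^-2 M
At equilibrium [HA] = 0.0964 − 1.05 × 10^-2 = 8.59 × 10^-2 M
Ka = [H+][A-]/[HA] = (1.05 × 10^-2)² / 8.59 × 10^-2 = 1.3 × 10^-3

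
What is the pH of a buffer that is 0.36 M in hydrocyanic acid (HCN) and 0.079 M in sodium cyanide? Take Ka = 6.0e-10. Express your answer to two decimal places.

pKa = −log(6.0 × 10^-10) = 9.222
Using pH = pKa + log([base]/[acid]) with [base]/[acid] = 0.079/0.36:
pH = 9.222 + (-0.659) = 8.56

pH = 8.56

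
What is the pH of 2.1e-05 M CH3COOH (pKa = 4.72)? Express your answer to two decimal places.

pH = 4.90

CH3COOH ⇌ CH3COO- + H+
Ka = 10^(−4.72) = 1.91 × 10^-5
From the ICE table, Ka = [H+]²/(2.1e-05 − [H+]) = 1.91 × 10^-5.
[H+] is not negligible relative to C₀; solve [H+]² + 1.91e-05·[H+] − 4.01e-10 = 0.
[H+] = (−Ka + √(Ka² + 4·Ka·C₀))/2 = 1.26 × 10^-5 M
pH = −log[H+] = −log(1.26 × 10^-5) = 4.90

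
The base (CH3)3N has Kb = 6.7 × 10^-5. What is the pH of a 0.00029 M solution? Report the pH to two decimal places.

(CH3)3N + H2O ⇌ (CH3)3NH+ + OH-
From the ICE table, Kb = x²/(0.00029 − x) = 6.7 × 10^-5.
x is not negligible relative to C₀; solve x² + 6.7e-05·x − 1.94e-08 = 0.
x = [−6.7e-05 + √(6.7e-05² + 7.77e-08)]/2 = 1.10 × 10^-4 M
pOH = 3.96, so pH = 14.00 − pOH = 10.04

pH = 10.04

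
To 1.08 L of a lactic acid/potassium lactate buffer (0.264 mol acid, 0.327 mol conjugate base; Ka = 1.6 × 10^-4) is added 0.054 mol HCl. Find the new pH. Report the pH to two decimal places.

pH = 3.73

After neutralization: n(CH3CH(OH)COOH) = 0.318 mol, n(CH3CH(OH)COO-) = 0.273 mol.
pKa = −log(1.6 × 10^-4) = 3.796
pH = pKa + log(n_CH3CH(OH)COO-/n_CH3CH(OH)COOH) = 3.796 + log(0.273/0.318) = 3.796 + (-0.066)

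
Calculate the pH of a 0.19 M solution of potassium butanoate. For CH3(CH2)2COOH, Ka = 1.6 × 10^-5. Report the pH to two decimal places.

pH = 9.04

CH3(CH2)2COO- is the conjugate base of the weak acid CH3(CH2)2COOH.
Kb = Kw/Ka = 1.0×10^-14 / 1.6 × 10^-5 = 6.25 × 10^-10
Let x = [OH-] at equilibrium. Kb = x²/(0.19 − x).
Neglecting x in the denominator: x = √(6.25 × 10^-10 × 0.19) = 1.09 × 10^-5 M
(x/C₀ = 0.0057% < 5%, so the approximation holds.)
pOH = −log(1.09 × 10^-5) = 4.96; pH = 14.00 − 4.96 = 9.04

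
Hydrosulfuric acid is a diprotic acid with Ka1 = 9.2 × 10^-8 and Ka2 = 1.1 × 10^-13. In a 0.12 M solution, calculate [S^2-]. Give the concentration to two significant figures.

1.1 × 10^-13 M

First ionization gives [H+] ≈ [HS-] = 1.05 × 10^-4 M.
Second step: Ka2 = [H+][S^2-]/[HS-] ≈ [S^2-] (since [H+] ≈ [HS-]).
So [S^2-] ≈ Ka2.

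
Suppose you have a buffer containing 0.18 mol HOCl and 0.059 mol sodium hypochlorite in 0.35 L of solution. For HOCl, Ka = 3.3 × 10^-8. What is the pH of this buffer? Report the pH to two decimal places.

pH = 7.00

pKa = −log(3.3 × 10^-8) = 7.481
Using pH = pKa + log([base]/[acid]) with [base]/[acid] = 0.059/0.18:
pH = 7.481 + (-0.484) = 7.00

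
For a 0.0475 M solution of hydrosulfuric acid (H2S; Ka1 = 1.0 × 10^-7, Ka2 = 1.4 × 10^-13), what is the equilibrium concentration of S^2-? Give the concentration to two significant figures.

1.4 × 10^-13 M

First ionization gives [H+] ≈ [HS-] = 6.89 × 10^-5 M.
Second step: Ka2 = [H+][S^2-]/[HS-] ≈ [S^2-] (since [H+] ≈ [HS-]).
So [S^2-] ≈ Ka2.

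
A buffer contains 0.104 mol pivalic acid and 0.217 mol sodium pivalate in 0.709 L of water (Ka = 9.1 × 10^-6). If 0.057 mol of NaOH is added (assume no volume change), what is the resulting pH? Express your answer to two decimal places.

OH- converts (CH3)3CCOOH to (CH3)3CCOO-: (CH3)3CCOOH → 0.047 mol, (CH3)3CCOO- → 0.274 mol.
pKa = −log(9.1 × 10^-6) = 5.041
pH = pKa + log([A⁻]/[HA]) = 5.041 + log(0.274/0.047) = 5.041 +0.766

pH = 5.81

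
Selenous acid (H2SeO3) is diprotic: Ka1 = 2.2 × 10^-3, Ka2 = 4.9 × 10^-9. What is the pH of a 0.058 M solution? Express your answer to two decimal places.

Ka1 ≫ Ka2, so treat the first dissociation as the only significant source of H+.
Ka1 = x²/(0.058 − x) = 2.2 × 10^-3
Solving the quadratic: x = (−Ka1 + √(Ka1² + 4·Ka1·C₀))/2 = 1.02 × 10^-2 M
pH = −log(1.02 × 10^-2) = 1.99

pH = 1.99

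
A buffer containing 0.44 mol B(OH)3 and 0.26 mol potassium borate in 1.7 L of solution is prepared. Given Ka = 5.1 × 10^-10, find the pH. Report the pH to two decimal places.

pH = 9.06

pKa = −log(5.1 × 10^-10) = 9.292
Henderson–Hasselbalch: pH = pKa + log([B(OH)4-]/[B(OH)3]) = 9.292 + log(0.26/0.44)
pH = 9.292 + (-0.228) = 9.06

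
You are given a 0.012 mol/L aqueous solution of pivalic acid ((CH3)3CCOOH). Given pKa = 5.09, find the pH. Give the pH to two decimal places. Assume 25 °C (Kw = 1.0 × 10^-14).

pH = 3.51

(CH3)3CCOOH ⇌ (CH3)3CCOO- + H+
Ka = 10^(−5.09) = 8.13 × 10^-6
Let x = [H+] at equilibrium. Ka = x²/(0.012 − x).
Since Ka ≪ C₀, x ≈ √(Ka·C₀) = 3.12 × 10^-4 M.
pH = −log(3.12 × 10^-4) = 3.51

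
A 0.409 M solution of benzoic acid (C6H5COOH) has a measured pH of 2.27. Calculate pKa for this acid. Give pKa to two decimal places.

pKa = 4.15

[H+] = 10^(-2.27) = 5.37 × 10^-3 M
At equilibrium [HA] = 0.409 − 5.37 × 10^-3 = 4.04 × 10^-1 M
Ka = [H+][A-]/[HA] = (5.37 × 10^-3)² / 4.04 × 10^-1 = 7.14 × 10^-5
pKa = -log(7.14 × 10^-5) = 4.15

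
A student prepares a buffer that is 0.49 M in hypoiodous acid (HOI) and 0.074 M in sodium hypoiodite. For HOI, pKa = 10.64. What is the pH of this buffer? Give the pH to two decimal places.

Henderson–Hasselbalch: pH = pKa + log([OI-]/[HOI]) = 10.64 + log(0.074/0.49)
pH = 10.64 + (-0.821) = 9.82

pH = 9.82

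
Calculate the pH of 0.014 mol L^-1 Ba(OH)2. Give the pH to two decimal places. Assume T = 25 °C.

Ba(OH)2 is a strong base (each formula unit releases 2 OH-); [OH-] = 0.028 M.
pOH = -log(0.028) = 1.55
pH = 14.00 - 1.55 = 12.45

pH = 12.45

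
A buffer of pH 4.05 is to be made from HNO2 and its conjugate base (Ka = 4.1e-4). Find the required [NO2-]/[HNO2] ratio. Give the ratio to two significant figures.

pKa = -log(4.1 × 10^-4) = 3.387
pH = pKa + log(r) ⇒ log(r) = 4.05 − 3.387 = +0.663
r = [NO2-]/[HNO2] = 10^(+0.663) = 4.6

ratio = 4.6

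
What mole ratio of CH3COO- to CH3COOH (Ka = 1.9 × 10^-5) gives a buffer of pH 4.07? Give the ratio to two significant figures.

pKa = -log(1.9 × 10^-5) = 4.721
pH = pKa + log(r) ⇒ log(r) = 4.07 − 4.721 = -0.651
r = [CH3COO-]/[CH3COOH] = 10^(-0.651) = 0.223

ratio = 0.22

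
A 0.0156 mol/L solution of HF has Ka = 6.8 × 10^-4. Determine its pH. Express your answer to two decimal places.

pH = 2.53

HF ⇌ F- + H+
From the ICE table, Ka = [H+]²/(0.0156 − [H+]) = 6.8 × 10^-4.
[H+] is not negligible relative to C₀; solve [H+]² + 0.00068·[H+] − 1.06e-05 = 0.
[H+] = [−0.00068 + √(0.00068² + 4.24e-05)]/2 = 2.93 × 10^-3 M
pH = −log[H+] = −log(2.93 × 10^-3) = 2.53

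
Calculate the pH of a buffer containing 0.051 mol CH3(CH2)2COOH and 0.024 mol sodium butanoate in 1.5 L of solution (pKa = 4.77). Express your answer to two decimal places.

pH = pKa + log([A⁻]/[HA]) = 4.77 + log(0.024/0.051)
pH = 4.77 + (-0.327) = 4.44

pH = 4.44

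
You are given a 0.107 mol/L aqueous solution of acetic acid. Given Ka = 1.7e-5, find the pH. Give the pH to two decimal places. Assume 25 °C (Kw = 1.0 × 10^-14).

pH = 2.87

CH3COOH ⇌ CH3COO- + H+
Ka = [H+]²/(0.107 − [H+]) = 1.7 × 10^-5
Assume [H+] ≪ 0.107: [H+] ≈ √(1.7 × 10^-5 × 0.107) = 1.35 × 10^-3 M
([H+]/C₀ = 1.3% < 5%, so the approximation holds.)
pH = −log[H+] = −log(1.35 × 10^-3) = 2.87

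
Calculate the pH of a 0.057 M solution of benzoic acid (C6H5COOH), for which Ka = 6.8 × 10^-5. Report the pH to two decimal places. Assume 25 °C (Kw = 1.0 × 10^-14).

pH = 2.71

C6H5COOH ⇌ C6H5COO- + H+
Ka = [H+]²/(0.057 − [H+]) = 6.8 × 10^-5
Neglecting [H+] in the denominator: [H+] = √(6.8 × 10^-5 × 0.057) = 1.97 × 10^-3 M
pH = −log(1.97 × 10^-3) = 2.71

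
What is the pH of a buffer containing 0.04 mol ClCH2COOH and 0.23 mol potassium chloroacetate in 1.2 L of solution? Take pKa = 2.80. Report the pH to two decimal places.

Henderson–Hasselbalch: pH = pKa + log([ClCH2COO-]/[ClCH2COOH]) = 2.80 + log(0.23/0.04)
pH = 2.80 + (+0.760) = 3.56

pH = 3.56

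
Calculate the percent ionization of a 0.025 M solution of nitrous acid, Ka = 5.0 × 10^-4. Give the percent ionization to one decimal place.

13.2%

HNO2 ⇌ NO2- + H+; let x = [H+] at equilibrium.
Ka = x²/(C₀ − x); solving the quadratic gives x = 3.29 × 10^-3 M.
Fraction ionized = 3.29 × 10^-3 / 0.025 = 0.1316 → 13.2%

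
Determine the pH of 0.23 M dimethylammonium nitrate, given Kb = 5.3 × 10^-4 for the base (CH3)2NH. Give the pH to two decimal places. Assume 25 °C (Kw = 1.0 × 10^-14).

(CH3)2NH2+ is the conjugate acid of the weak base (CH3)2NH.
Ka = Kw/Kb = 1.0×10^-14 / 5.3 × 10^-4 = 1.89 × 10^-11
Ka = [H+]²/(0.23 − [H+]) = 1.89 × 10^-11
Assume [H+] ≪ 0.23: [H+] ≈ √(1.89 × 10^-11 × 0.23) = 2.08 × 10^-6 M
Check: 0.00091% ionized — well under 5%, approximation valid.
pH = −log(2.08 × 10^-6) = 5.68

pH = 5.68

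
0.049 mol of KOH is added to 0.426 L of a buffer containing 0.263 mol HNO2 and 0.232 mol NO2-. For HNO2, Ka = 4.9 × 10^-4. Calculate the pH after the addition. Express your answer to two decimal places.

pH = 3.43

OH- converts HNO2 to NO2-: HNO2 → 0.214 mol, NO2- → 0.281 mol.
pKa = −log(4.9 × 10^-4) = 3.310
Henderson–Hasselbalch with mole ratio 0.281/0.214: pH = 3.310 + (+0.118)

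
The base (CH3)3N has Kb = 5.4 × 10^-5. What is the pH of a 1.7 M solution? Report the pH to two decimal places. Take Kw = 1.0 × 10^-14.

(CH3)3N + H2O ⇌ (CH3)3NH+ + OH-
From the ICE table, Kb = x²/(1.7 − x) = 5.4 × 10^-5.
Neglecting x in the denominator: x = √(5.4 × 10^-5 × 1.7) = 9.58 × 10^-3 M
(x/C₀ = 0.56% < 5%, so the approximation holds.)
pOH = −log(9.58 × 10^-3) = 2.02; pH = 14.00 − 2.02 = 11.98

pH = 11.98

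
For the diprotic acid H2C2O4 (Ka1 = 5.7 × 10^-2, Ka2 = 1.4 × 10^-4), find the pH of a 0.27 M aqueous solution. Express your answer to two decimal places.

Since Ka1 ≫ Ka2, the first ionization dominates [H+].
Ka1 = x²/(0.27 − x) = 5.7 × 10^-2
Solving the quadratic: x = (−Ka1 + √(Ka1² + 4·Ka1·C₀))/2 = 9.88 × 10^-2 M
pH = −log(9.88 × 10^-2) = 1.01

pH = 1.01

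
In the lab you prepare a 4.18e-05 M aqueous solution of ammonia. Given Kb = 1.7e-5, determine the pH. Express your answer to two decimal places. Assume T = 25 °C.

NH3 + H2O ⇌ NH4+ + OH-
Kb = [OH-]²/(4.18e-05 − [OH-]) = 1.7 × 10^-5
[OH-] is not negligible relative to C₀; solve [OH-]² + 1.7e-05·[OH-] − 7.11e-10 = 0.
[OH-] = [−1.7e-05 + √(1.7e-05² + 2.84e-09)]/2 = 1.95 × 10^-5 M
pOH = 4.71, so pH = 14.00 − pOH = 9.29

pH = 9.29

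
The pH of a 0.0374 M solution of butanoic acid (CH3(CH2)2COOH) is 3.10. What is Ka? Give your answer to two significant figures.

[H+] = 10^(-3.10) = 7.94 × 10^-4 M
At equilibrium [HA] = 0.0374 − 7.94 × 10^-4 = 3.66 × 10^-2 M
Ka = [H+][A-]/[HA] = (7.94 × 10^-4)² / 3.66 × 10^-2 = 1.7 × 10^-5

Ka = 1.7 × 10^-5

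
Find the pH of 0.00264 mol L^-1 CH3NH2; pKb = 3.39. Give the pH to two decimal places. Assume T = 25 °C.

CH3NH2 + H2O ⇌ CH3NH3+ + OH-
Kb = 10^(−3.39) = 4.07 × 10^-4
Let x = [OH-] at equilibrium. Kb = x²/(0.00264 − x).
x is not negligible relative to C₀; solve x² + 0.000407·x − 1.07e-06 = 0.
x = [−0.000407 + √(0.000407² + 4.3e-06)]/2 = 8.53 × 10^-4 M
pOH = −log(8.53 × 10^-4) = 3.07; pH = 14.00 − 3.07 = 10.93

pH = 10.93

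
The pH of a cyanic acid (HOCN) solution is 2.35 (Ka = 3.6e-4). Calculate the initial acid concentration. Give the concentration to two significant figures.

[H+] = 10^(-2.35) = 4.47 × 10^-3 M = x
Ka = x²/(C₀ − x) ⇒ C₀ = x + x²/Ka
C₀ = 4.47 × 10^-3 + (4.47 × 10^-3)²/(3.6 × 10^-4) = 6.00 × 10^-2 M

C₀ = 6.0 × 10^-2 M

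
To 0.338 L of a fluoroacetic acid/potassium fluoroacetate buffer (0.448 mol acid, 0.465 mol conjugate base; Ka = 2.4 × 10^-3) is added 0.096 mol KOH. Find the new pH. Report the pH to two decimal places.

After neutralization: n(FCH2COOH) = 0.352 mol, n(FCH2COO-) = 0.561 mol.
pKa = −log(2.4 × 10^-3) = 2.620
pH = pKa + log([A⁻]/[HA]) = 2.620 + log(0.561/0.352) = 2.620 +0.202

pH = 2.82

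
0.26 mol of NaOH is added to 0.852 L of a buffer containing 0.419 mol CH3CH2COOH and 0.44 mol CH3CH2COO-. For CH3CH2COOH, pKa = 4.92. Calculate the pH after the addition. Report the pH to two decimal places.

After neutralization: n(CH3CH2COOH) = 0.159 mol, n(CH3CH2COO-) = 0.7 mol.
pH = pKa + log(n_CH3CH2COO-/n_CH3CH2COOH) = 4.92 + log(0.7/0.159) = 4.92 + (+0.644)

pH = 5.56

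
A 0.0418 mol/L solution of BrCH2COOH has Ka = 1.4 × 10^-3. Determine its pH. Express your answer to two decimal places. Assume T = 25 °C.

BrCH2COOH ⇌ BrCH2COO- + H+
Ka = x²/(0.0418 − x) = 1.4 × 10^-3
The 5% rule fails; solving x² + Ka·x − Ka·C₀ = 0 exactly:
x = (−Ka + √(Ka² + 4·Ka·C₀))/2 = 6.98 × 10^-3 M
pH = −log(6.98 × 10^-3) = 2.16

pH = 2.16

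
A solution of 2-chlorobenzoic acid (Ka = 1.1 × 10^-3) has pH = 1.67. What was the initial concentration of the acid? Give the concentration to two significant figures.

C₀ = 4.4 × 10^-1 M

[H+] = 10^(-1.67) = 2.14 × 10^-2 M = x
Ka = x²/(C₀ − x) ⇒ C₀ = x + x²/Ka
C₀ = 2.14 × 10^-2 + (2.14 × 10^-2)²/(1.1 × 10^-3) = 4.38 × 10^-1 M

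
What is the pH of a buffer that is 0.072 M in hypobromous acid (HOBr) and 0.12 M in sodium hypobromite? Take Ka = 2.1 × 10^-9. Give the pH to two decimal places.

pKa = −log(2.1 × 10^-9) = 8.678
Using pH = pKa + log([base]/[acid]) with [base]/[acid] = 0.12/0.072:
pH = 8.678 + (+0.222) = 8.90

pH = 8.90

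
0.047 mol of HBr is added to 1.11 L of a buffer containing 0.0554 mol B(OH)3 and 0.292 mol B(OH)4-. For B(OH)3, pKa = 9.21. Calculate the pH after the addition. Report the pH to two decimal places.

Added H+ converts B(OH)4- to B(OH)3: B(OH)3 → 0.102 mol, B(OH)4- → 0.245 mol.
Henderson–Hasselbalch with mole ratio 0.245/0.102: pH = 9.21 + (+0.381)

pH = 9.59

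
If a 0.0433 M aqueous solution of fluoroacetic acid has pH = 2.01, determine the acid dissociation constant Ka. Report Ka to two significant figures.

[H+] = 10^(-2.01) = 9.77 × 10^-3 M
At equilibrium [HA] = 0.0433 − 9.77 × 10^-3 = 3.35 × 10^-2 M
Ka = [H+][A-]/[HA] = (9.77 × 10^-3)² / 3.35 × 10^-2 = 2.8 × 10^-3

Ka = 2.8 × 10^-3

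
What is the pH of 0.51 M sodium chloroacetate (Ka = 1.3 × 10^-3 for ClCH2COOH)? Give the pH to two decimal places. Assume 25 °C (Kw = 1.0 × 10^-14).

pH = 8.30

ClCH2COO- is the conjugate base of the weak acid ClCH2COOH.
Kb = Kw/Ka = 1.0×10^-14 / 1.3 × 10^-3 = 7.69 × 10^-12
Let x = [OH-] at equilibrium. Kb = x²/(0.51 − x).
Assume x ≪ 0.51: x ≈ √(7.69 × 10^-12 × 0.51) = 1.98 × 10^-6 M
pOH = −log(1.98 × 10^-6) = 5.70; pH = 14.00 − 5.70 = 8.30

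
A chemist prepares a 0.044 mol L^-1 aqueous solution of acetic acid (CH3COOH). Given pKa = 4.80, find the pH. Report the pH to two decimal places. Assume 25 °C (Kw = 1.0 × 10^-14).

pH = 3.08

CH3COOH ⇌ CH3COO- + H+
Ka = 10^(−4.80) = 1.58 × 10^-5
From the ICE table, Ka = x²/(0.044 − x) = 1.58 × 10^-5.
Assume x ≪ 0.044: x ≈ √(1.58 × 10^-5 × 0.044) = 8.34 × 10^-4 M
pH = −log[H+] = −log(8.34 × 10^-4) = 3.08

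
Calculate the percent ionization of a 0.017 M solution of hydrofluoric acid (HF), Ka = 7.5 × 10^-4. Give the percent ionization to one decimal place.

HF ⇌ F- + H+; let x = [H+] at equilibrium.
Ka = x²/(C₀ − x); solving the quadratic gives x = 3.22 × 10^-3 M.
% ionization = x/C₀ × 100% = 3.22 × 10^-3/0.017 × 100% = 18.9%

18.9%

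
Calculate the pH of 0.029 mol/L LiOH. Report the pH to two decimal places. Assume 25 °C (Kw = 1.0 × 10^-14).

pH = 12.46

LiOH is a strong base; [OH-] = 0.029 M.
pOH = -log(0.029) = 1.54
pH = 14.00 - 1.54 = 12.46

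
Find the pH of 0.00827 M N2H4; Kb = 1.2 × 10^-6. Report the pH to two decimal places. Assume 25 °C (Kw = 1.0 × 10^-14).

N2H4 + H2O ⇌ N2H5+ + OH-
Let x = [OH-] at equilibrium. Kb = x²/(0.00827 − x).
Neglecting x in the denominator: x = √(1.2 × 10^-6 × 0.00827) = 9.96 × 10^-5 M
pOH = −log(9.96 × 10^-5) = 4.00; pH = 14.00 − 4.00 = 10.00

pH = 10.00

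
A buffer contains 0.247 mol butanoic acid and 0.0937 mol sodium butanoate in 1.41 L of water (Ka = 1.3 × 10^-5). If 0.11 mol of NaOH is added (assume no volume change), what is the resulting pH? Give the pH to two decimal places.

After neutralization: n(CH3(CH2)2COOH) = 0.137 mol, n(CH3(CH2)2COO-) = 0.204 mol.
pKa = −log(1.3 × 10^-5) = 4.886
pH = pKa + log([A⁻]/[HA]) = 4.886 + log(0.204/0.137) = 4.886 +0.173

pH = 5.06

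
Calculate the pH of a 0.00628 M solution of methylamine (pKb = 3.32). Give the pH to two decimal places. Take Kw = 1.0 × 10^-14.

pH = 11.18

CH3NH2 + H2O ⇌ CH3NH3+ + OH-
Kb = 10^(−3.32) = 4.79 × 10^-4
Let x = [OH-] at equilibrium. Kb = x²/(0.00628 − x).
The 5% rule fails; solving x² + Kb·x − Kb·C₀ = 0 exactly:
x = [−0.000479 + √(0.000479² + 1.2e-05)]/2 = 1.51 × 10^-3 M
pOH = −log(1.51 × 10^-3) = 2.82; pH = 14.00 − 2.82 = 11.18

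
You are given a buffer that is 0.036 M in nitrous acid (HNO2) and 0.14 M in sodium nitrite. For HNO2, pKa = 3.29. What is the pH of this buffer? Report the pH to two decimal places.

pH = 3.88

Using pH = pKa + log([base]/[acid]) with [base]/[acid] = 0.14/0.036:
pH = 3.29 + (+0.590) = 3.88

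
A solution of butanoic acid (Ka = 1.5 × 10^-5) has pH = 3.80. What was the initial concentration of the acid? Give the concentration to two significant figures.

[H+] = 10^(-3.80) = 1.58 × 10^-4 M = x
Ka = x²/(C₀ − x) ⇒ C₀ = x + x²/Ka
C₀ = 1.58 × 10^-4 + (1.58 × 10^-4)²/(1.5 × 10^-5) = 1.82 × 10^-3 M

C₀ = 1.8 × 10^-3 M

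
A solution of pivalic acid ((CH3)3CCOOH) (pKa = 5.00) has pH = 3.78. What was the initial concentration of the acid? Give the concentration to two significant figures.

C₀ = 2.9 × 10^-3 M

[H+] = 10^(-3.78) = 1.66 × 10^-4 M = x
Ka = 10^(−5.00) = 1.00 × 10^-5
Ka = x²/(C₀ − x) ⇒ C₀ = x + x²/Ka
C₀ = 1.66 × 10^-4 + (1.66 × 10^-4)²/(1.00 × 10^-5) = 2.92 × 10^-3 M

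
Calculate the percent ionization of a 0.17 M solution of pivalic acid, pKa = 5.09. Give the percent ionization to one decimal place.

(CH3)3CCOOH ⇌ (CH3)3CCOO- + H+; let x = [H+] at equilibrium.
Ka = 10^(−5.09) = 8.13 × 10^-6
x ≈ √(Ka·C₀) = √(8.13 × 10^-6 × 0.17) = 1.18 × 10^-3 M
Fraction ionized = 1.18 × 10^-3 / 0.17 = 0.0069 → 0.7%

0.7%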